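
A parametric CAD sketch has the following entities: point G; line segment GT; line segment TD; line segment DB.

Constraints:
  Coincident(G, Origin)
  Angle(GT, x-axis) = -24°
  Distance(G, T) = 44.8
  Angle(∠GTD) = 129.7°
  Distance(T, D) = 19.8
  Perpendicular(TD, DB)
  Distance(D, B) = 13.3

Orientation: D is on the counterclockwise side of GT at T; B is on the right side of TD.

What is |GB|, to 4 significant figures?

68.02

G is at the origin; GT runs at -24.0° with length 44.8, so T = 44.8·(cos -24.0°, sin -24.0°) = (40.93, -18.22). ∠GTD = 129.7°, so TD runs at -24.0° + (180° − 129.7°) = 26.30° from the x-axis; with |TD| = 19.8, D = T + 19.8·(cos 26.30°, sin 26.30°) = (58.68, -9.449). TD ⟂ DB; with |DB| = 13.3 on the right of TD, B = D + 13.3·(0.4431, -0.8965) = (64.57, -21.37). Then |GB| = |B − G| = 68.02.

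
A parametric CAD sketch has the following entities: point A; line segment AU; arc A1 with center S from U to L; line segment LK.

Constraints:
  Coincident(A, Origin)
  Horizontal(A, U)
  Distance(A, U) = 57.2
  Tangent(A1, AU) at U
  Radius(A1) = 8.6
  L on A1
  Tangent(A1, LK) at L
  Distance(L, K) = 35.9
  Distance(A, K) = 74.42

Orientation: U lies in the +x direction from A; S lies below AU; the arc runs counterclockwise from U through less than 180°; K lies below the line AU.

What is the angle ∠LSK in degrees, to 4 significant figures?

76.53°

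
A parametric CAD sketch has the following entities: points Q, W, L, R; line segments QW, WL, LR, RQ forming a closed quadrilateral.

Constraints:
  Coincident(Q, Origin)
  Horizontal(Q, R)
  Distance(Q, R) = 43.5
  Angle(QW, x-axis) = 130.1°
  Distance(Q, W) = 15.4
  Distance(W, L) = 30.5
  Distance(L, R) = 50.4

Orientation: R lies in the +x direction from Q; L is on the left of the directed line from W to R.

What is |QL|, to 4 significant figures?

37.13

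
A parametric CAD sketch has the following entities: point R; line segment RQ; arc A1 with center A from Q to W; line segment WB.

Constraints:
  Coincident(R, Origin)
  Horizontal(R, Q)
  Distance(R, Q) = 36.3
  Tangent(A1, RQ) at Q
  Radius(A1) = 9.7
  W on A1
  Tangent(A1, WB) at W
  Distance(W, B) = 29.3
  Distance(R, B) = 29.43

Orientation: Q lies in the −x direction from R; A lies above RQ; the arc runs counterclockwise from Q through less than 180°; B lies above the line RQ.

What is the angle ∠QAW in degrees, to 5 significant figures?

53.118°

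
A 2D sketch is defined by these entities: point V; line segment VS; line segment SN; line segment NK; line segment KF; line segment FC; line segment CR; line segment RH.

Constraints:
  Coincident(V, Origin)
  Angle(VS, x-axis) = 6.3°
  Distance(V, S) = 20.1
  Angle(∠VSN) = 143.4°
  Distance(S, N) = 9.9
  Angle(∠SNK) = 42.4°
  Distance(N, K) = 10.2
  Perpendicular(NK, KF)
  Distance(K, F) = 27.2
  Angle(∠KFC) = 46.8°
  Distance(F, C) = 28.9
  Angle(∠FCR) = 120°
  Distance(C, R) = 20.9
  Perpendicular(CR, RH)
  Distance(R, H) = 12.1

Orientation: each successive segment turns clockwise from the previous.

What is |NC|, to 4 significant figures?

13.16

V is at the origin; VS runs at 6.3° with length 20.1, so S = (19.98, 2.206). ∠VSN = 143.4° gives SN at -30.30° from the x-axis; with |SN| = 9.9, N = (28.53, -2.789). ∠SNK = 42.4° gives NK at -167.9° from the x-axis; with |NK| = 10.2, K = (18.55, -4.927). NK is perpendicular to KF, so KF runs at 102.1°; with |KF| = 27.2, F = (12.85, 21.67). ∠KFC = 46.8° gives FC at -31.10° from the x-axis; with |FC| = 28.9, C = (37.60, 6.741). Then |NC| = |C − N| = 13.16.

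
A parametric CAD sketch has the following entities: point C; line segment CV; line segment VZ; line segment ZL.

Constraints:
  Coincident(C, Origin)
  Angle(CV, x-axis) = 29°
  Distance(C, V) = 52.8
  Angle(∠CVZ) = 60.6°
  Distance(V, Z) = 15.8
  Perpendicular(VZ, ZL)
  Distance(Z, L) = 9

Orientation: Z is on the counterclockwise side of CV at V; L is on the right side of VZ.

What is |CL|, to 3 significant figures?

55.9

C is at the origin; CV runs at 29.0° with length 52.8, so V = 52.8·(cos 29.0°, sin 29.0°) = (46.2, 25.6). ∠CVZ = 60.6°, so VZ runs at 29.0° + (180° − 60.6°) = 148° from the x-axis; with |VZ| = 15.8, Z = V + 15.8·(cos 148°, sin 148°) = (32.7, 33.9). The perpendicularity gives ZL at right angles to VZ; with |ZL| = 9.0 on the right of VZ, L = Z + 9.0·(0.524, 0.852) = (37.4, 41.5). Then |CL| = |L − C| = 55.9.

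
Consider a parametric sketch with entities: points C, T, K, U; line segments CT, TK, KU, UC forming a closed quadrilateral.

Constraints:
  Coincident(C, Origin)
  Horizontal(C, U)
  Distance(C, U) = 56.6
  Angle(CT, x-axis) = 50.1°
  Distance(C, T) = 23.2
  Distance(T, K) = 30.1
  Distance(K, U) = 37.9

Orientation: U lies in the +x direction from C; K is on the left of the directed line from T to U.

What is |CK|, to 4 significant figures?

52.71

C is at the origin; C and U share the same y with |CU| = 56.6 and U in +x, so U = (56.6, 0). CT runs at 50.1° with |CT| = 23.2, so T = (14.88, 17.80). K is determined by |TK| = 30.1 and |KU| = 37.9 together: it lies at the intersection of circle(T, 30.1) and circle(U, 37.9). With |TU| = 45.36, the foot of the radical line on TU is 16.83 from T and the perpendicular offset is √(30.1² − 16.83²) = 24.95. Taking the left-of-TU solution: K = (40.16, 34.15).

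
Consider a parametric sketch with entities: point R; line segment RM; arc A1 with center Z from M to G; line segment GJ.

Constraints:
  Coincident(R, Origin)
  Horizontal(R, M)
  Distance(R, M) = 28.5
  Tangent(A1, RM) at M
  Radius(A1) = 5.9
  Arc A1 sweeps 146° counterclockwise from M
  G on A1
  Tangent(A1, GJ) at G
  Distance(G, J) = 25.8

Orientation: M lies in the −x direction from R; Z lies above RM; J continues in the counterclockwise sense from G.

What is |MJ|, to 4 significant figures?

31.04

On A1, M sits at bearing -90° from Z; a 146° counterclockwise sweep puts G at bearing 56°, so G = Z + 5.9·(cos 56°, sin 56°) = (-25.20, 10.79). The tangent condition forces ZG to be normal to GJ, so GJ runs along (−sin 56°, cos 56°); with |GJ| = 25.8, J = (-46.59, 25.22). Then |MJ| = |J − M| = 31.04.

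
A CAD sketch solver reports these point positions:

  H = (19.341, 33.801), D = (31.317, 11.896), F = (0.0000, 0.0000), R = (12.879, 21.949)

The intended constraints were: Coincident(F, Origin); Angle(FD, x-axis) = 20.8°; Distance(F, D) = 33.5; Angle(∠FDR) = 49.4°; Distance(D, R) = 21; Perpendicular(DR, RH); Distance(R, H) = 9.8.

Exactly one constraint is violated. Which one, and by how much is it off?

Distance(R, H) = 9.8 — off by 3.70.

F = (0.00, 0.00) ✓; FD at 20.80° ✓; |FD| = 33.50 ✓; ∠FDR = 49.40° ✓; |DR| = 21.00 ✓; ∠(DR, RH) = 90.00° ✓; |RH| = 13.50 ✗.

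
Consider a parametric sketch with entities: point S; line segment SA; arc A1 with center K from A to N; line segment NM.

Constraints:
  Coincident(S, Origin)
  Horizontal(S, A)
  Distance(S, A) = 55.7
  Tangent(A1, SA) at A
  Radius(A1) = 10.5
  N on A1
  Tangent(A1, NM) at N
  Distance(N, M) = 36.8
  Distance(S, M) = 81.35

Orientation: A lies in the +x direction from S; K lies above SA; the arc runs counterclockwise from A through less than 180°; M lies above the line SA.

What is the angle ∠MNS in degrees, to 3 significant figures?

99.0°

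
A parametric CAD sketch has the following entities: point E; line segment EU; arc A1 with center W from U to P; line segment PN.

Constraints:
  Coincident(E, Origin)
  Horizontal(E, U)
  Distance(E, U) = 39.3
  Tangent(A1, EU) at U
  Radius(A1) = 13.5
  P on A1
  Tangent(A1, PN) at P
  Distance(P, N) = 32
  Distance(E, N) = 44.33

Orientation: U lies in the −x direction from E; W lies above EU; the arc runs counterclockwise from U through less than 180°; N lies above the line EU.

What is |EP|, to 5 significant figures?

28.087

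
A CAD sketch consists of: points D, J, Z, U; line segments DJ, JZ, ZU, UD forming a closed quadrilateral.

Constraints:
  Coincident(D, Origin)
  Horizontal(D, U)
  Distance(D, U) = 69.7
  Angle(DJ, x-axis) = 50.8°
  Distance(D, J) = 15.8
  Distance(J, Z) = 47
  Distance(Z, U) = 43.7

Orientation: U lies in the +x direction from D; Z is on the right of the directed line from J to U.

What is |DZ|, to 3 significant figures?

44.7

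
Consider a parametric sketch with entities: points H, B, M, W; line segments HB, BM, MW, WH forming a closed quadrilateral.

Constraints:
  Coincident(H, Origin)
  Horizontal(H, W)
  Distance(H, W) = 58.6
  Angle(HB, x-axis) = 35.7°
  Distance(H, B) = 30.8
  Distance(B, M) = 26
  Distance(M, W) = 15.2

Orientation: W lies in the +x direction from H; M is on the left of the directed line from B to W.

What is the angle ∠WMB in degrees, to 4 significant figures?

133.5°

H is at the origin; H and W share the same y with |HW| = 58.6 and W in +x, so W = (58.6, 0). HB runs at 35.7° with |HB| = 30.8, so B = (25.01, 17.97). M is determined by |BM| = 26.0 and |MW| = 15.2 together: it lies at the intersection of circle(B, 26.0) and circle(W, 15.2). With |BW| = 38.09, the foot of the radical line on BW is 24.89 from B and the perpendicular offset is √(26.0² − 24.89²) = 7.525. Taking the left-of-BW solution: M = (50.51, 12.87).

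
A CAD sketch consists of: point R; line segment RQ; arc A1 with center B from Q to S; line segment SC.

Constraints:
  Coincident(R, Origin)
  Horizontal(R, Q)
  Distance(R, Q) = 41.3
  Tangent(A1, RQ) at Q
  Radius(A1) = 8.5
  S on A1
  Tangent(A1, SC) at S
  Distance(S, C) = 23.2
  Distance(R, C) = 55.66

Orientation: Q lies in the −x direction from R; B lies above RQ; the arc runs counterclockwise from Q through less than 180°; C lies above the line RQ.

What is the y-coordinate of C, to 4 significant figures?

32.95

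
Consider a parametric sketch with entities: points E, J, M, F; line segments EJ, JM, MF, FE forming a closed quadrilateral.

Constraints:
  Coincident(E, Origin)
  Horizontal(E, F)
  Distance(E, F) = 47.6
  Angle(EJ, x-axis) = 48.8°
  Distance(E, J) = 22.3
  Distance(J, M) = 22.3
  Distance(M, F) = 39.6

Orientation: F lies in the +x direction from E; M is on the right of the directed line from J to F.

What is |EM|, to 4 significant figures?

9.447

Checks: |JM| = 22.30 ✓; |MF| = 39.60 ✓.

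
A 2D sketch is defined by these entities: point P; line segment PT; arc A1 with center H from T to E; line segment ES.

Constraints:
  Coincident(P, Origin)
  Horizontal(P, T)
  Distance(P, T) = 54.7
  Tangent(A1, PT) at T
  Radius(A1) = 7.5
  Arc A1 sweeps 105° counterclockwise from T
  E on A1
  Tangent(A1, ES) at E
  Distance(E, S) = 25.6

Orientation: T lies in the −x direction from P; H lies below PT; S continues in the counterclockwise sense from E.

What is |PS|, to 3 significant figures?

65.0

On A1, T sits at bearing 90° from H; a 105° counterclockwise sweep puts E at bearing 195°, so E = H + 7.5·(cos 195°, sin 195°) = (-61.9, -9.44). The tangent condition forces HE to be normal to ES, so ES runs along (−sin 195°, cos 195°); with |ES| = 25.6, S = (-55.3, -34.2). Then |PS| = |S − P| = 65.0.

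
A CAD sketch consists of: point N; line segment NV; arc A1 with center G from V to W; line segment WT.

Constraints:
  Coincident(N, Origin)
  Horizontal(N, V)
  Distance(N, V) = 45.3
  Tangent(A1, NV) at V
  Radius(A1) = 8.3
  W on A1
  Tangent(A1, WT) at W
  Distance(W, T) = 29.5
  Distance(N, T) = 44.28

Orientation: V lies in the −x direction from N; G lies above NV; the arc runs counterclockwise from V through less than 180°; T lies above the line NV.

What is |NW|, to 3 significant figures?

37.8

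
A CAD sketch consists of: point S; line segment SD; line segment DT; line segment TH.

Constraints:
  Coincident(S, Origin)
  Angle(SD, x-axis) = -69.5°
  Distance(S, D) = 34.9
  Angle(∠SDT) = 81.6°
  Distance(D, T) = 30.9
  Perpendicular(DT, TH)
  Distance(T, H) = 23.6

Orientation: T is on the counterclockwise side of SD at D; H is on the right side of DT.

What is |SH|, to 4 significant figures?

63.59

S is at the origin; SD runs at -69.5° with length 34.9, so D = 34.9·(cos -69.5°, sin -69.5°) = (12.22, -32.69). ∠SDT = 81.6°, so DT runs at -69.5° + (180° − 81.6°) = 28.90° from the x-axis; with |DT| = 30.9, T = D + 30.9·(cos 28.90°, sin 28.90°) = (39.27, -17.76). DT ⟂ TH; with |TH| = 23.6 on the right of DT, H = T + 23.6·(0.4833, -0.8755) = (50.68, -38.42). Then |SH| = |H − S| = 63.59.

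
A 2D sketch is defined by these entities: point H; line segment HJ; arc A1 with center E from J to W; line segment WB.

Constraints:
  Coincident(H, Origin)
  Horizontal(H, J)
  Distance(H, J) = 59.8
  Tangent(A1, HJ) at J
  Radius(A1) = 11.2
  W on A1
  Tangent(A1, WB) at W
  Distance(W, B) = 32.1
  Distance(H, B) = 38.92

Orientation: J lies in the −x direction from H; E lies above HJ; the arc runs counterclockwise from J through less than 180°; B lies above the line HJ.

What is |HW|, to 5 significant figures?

52.020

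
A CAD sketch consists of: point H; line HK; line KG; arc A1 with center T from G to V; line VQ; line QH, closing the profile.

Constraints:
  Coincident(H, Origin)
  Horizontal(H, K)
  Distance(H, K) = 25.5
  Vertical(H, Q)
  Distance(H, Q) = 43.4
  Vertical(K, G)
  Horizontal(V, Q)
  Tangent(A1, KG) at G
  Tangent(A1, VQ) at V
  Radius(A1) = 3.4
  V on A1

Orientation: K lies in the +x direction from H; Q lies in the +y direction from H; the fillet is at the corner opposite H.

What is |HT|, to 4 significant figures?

45.70

H is at the origin; H and K share the same y with |HK| = 25.5 and K on the +x side, so K = (25.50, 0.000). H and Q share the same x with |HQ| = 43.4 and Q on the +y side, so Q = (0.000, 43.40). The virtual corner opposite H is at (25.50, 43.40). Since A1 is tangent to KG there, TG ⟂ KG and since A1 is tangent to VQ there, TV ⟂ VQ, with radius 3.4, so the center T sits 3.4 in from both sides at T = (22.10, 40.00). Then |HT| = |T − H| = 45.70.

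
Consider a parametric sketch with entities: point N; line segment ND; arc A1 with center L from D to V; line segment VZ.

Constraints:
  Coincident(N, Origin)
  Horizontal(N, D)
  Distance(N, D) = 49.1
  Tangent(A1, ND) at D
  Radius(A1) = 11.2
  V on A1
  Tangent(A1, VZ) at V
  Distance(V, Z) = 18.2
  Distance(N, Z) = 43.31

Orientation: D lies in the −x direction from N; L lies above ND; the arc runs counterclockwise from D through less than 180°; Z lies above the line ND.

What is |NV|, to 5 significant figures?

39.161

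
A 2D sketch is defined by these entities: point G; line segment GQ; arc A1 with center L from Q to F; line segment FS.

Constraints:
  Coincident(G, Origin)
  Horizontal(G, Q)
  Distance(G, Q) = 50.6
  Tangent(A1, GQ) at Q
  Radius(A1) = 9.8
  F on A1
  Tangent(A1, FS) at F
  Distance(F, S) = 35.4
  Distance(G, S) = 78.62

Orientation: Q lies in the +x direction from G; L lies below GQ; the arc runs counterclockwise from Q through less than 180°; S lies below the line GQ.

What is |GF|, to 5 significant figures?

45.940

Checks: |LF| = 9.800 ✓; ∠(LF, FS) = 90.00° ✓; |FS| = 35.40 ✓; |GS| = 78.62 ✓.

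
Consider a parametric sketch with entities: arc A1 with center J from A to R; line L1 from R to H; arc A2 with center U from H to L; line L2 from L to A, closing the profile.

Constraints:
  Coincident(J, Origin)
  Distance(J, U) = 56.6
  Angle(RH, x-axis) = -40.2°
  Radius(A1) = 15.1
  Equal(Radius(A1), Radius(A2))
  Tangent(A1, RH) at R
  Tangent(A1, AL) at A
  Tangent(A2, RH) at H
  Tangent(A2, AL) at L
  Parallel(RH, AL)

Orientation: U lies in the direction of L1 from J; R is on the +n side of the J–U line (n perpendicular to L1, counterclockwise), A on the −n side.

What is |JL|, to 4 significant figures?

58.58

The slot axis is L1's direction at -40.2°, so u = (cos -40.2°, sin -40.2°) = (0.7638, -0.6455) and n = (−sin -40.2°, cos -40.2°) = (0.6455, 0.7638). J is at the origin and U lies 56.6 along u from J, so U = 56.6·u = (43.23, -36.53). Tangency of A1 to both parallel lines with radius 15.1 puts R and A at J ± 15.1·n: R = (9.746, 11.53), A = (-9.746, -11.53). Equal radii place H and L the same way about U: H = U + 15.1·n = (52.98, -25.00), L = U − 15.1·n = (33.48, -48.07). Then |JL| = |L − J| = 58.58.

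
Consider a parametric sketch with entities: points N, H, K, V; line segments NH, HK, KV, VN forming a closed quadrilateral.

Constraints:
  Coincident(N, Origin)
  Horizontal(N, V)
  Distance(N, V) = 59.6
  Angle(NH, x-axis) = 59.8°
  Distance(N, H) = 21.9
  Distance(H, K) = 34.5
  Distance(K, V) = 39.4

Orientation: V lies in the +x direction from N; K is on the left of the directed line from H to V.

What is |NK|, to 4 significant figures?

54.33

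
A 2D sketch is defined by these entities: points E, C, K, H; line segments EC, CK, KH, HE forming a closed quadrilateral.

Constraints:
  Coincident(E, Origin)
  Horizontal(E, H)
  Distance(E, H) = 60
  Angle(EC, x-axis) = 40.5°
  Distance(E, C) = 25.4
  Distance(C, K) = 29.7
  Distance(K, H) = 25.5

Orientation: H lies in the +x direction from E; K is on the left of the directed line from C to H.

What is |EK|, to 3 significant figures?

53.4

Checks: |CK| = 29.70 ✓; |KH| = 25.50 ✓.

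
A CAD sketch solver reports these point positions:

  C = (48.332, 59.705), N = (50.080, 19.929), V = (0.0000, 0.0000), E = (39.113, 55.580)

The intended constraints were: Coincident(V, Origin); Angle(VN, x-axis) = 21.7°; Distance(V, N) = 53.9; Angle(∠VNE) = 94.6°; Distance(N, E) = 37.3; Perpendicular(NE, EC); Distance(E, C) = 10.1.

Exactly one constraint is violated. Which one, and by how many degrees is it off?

Perpendicular(NE, EC) — off by 7.01°.

V = (0.00, 0.00) ✓; VN at 21.70° ✓; |VN| = 53.90 ✓; ∠VNE = 94.60° ✓; |NE| = 37.30 ✓; ∠(NE, EC) = 82.99° ✗; |EC| = 10.10 ✓.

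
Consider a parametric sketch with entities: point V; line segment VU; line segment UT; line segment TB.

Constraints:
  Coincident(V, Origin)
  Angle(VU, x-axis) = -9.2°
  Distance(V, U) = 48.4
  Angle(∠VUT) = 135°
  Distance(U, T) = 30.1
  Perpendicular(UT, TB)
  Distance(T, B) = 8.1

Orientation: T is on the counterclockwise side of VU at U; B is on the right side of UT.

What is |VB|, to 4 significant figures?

77.00

V is at the origin; VU runs at -9.2° with length 48.4, so U = 48.4·(cos -9.2°, sin -9.2°) = (47.78, -7.738). ∠VUT = 135.0°, so UT runs at -9.2° + (180° − 135.0°) = 35.80° from the x-axis; with |UT| = 30.1, T = U + 30.1·(cos 35.80°, sin 35.80°) = (72.19, 9.869). The perpendicularity gives TB at right angles to UT; with |TB| = 8.1 on the right of UT, B = T + 8.1·(0.5850, -0.8111) = (76.93, 3.299). Then |VB| = |B − V| = 77.00.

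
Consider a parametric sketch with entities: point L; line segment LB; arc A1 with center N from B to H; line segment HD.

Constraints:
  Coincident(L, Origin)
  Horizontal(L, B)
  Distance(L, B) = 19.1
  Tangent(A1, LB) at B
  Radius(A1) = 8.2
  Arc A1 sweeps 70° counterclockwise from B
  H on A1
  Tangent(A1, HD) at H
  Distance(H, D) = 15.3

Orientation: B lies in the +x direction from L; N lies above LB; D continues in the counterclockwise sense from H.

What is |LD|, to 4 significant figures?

37.65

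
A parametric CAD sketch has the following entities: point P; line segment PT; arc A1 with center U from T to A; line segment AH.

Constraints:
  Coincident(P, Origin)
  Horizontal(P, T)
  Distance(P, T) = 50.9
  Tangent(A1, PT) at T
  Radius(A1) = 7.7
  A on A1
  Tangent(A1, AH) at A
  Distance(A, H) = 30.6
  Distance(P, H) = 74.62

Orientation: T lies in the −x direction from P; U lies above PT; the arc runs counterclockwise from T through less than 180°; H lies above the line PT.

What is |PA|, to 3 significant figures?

46.9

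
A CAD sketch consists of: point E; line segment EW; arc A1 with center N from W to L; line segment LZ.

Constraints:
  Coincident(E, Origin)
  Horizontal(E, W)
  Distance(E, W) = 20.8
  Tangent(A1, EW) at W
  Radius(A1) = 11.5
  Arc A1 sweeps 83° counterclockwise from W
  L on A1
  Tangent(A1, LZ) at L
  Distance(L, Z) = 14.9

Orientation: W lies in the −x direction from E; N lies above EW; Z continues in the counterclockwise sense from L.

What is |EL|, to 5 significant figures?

13.787

E is at the origin; EW is horizontal with |EW| = 20.8 and W on the −x side, so W = (-20.800, 0.0000). A1 meets EW tangentially, so NW is at right angles to EW, so N = W + (0, 11.5) = (-20.800, 11.500). On A1, W sits at bearing -90° from N; an 83° counterclockwise sweep puts L at bearing -7°, so L = N + 11.5·(cos -7°, sin -7°) = (-9.3857, 10.099). Then |EL| = |L − E| = 13.787.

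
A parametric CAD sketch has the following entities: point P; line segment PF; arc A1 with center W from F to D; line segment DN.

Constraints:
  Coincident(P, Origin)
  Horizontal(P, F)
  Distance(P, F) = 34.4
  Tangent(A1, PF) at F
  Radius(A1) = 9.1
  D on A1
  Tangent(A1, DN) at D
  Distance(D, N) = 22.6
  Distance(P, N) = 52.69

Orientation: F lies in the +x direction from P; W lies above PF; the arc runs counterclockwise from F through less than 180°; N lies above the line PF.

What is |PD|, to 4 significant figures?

44.57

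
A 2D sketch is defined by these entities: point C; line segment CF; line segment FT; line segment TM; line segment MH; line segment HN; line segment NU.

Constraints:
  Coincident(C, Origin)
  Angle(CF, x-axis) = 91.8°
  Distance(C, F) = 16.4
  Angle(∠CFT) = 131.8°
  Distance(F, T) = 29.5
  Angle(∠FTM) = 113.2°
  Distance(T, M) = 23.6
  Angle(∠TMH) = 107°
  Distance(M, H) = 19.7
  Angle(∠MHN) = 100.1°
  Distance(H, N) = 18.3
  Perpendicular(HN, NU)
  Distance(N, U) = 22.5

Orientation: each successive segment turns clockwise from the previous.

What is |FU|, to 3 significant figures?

24.6

C is at the origin; CF runs at 91.8° with length 16.4, so F = (-0.515, 16.4). ∠CFT = 131.8° gives FT at 43.6° from the x-axis; with |FT| = 29.5, T = (20.8, 36.7). ∠FTM = 113.2° gives TM at -23.2° from the x-axis; with |TM| = 23.6, M = (42.5, 27.4). ∠TMH = 107.0° gives MH at -96.2° from the x-axis; with |MH| = 19.7, H = (40.4, 7.85). ∠MHN = 100.1° gives HN at -176° from the x-axis; with |HN| = 18.3, N = (22.2, 6.61). The perpendicularity gives NU at right angles to HN, so NU runs at 93.9°; with |NU| = 22.5, U = (20.6, 29.1). Then |FU| = |U − F| = 24.6.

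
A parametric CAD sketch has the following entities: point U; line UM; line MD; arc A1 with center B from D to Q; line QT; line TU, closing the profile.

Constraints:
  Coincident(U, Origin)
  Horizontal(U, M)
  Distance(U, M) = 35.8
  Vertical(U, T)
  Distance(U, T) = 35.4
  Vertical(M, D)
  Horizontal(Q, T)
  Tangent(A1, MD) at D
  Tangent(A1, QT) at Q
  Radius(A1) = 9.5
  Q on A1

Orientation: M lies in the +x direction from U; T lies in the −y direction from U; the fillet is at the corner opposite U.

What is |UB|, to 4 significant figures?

36.91

U is at the origin; UM is horizontal with |UM| = 35.8 and M on the +x side, so M = (35.80, 0.000). UT is vertical with |UT| = 35.4 and T on the −y side, so T = (0.000, -35.40). The virtual corner opposite U is at (35.80, -35.40). Since A1 is tangent to MD there, BD ⟂ MD and since A1 is tangent to QT there, BQ ⟂ QT, with radius 9.5, so the center B sits 9.5 in from both sides at B = (26.30, -25.90). Then |UB| = |B − U| = 36.91.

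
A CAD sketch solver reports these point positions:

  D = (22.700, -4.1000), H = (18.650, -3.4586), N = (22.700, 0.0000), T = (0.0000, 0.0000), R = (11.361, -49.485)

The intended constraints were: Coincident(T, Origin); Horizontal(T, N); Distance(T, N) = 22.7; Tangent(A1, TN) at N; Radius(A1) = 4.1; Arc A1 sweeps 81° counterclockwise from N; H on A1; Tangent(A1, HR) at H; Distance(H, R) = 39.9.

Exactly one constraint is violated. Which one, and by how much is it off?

Distance(H, R) = 39.9 — off by 6.70.

T = (0.00, 0.00) ✓; T.y = 0.00, N.y = 0.00 ✓; |TN| = 22.70 ✓; ∠(DN, NT) = 90.00° ✓; |DN| = 4.100 ✓; bearing(D→H) − bearing(D→N) = 81.00° ✓; |DH| = 4.100 ✓; ∠(DH, HR) = 90.00° ✓; |HR| = 46.60 ✗.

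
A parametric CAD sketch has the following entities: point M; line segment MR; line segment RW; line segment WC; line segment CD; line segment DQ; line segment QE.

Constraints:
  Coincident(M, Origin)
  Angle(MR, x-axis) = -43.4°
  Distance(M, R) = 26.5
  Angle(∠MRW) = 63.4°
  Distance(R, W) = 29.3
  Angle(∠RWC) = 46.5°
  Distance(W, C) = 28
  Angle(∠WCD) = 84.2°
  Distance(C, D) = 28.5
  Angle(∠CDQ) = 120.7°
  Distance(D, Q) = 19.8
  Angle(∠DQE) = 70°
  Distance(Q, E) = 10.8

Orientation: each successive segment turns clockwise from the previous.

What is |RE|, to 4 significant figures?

14.69

M is at the origin; MR runs at -43.4° with length 26.5, so R = (19.25, -18.21). ∠MRW = 63.4° gives RW at -160.0° from the x-axis; with |RW| = 29.3, W = (-8.279, -28.23). ∠RWC = 46.5° gives WC at 66.50° from the x-axis; with |WC| = 28.0, C = (2.886, -2.551). ∠WCD = 84.2° gives CD at -29.30° from the x-axis; with |CD| = 28.5, D = (27.74, -16.50). ∠CDQ = 120.7° gives DQ at -88.60° from the x-axis; with |DQ| = 19.8, Q = (28.22, -36.29). ∠DQE = 70.0° gives QE at 161.4° from the x-axis; with |QE| = 10.8, E = (17.99, -32.85). Then |RE| = |E − R| = 14.69.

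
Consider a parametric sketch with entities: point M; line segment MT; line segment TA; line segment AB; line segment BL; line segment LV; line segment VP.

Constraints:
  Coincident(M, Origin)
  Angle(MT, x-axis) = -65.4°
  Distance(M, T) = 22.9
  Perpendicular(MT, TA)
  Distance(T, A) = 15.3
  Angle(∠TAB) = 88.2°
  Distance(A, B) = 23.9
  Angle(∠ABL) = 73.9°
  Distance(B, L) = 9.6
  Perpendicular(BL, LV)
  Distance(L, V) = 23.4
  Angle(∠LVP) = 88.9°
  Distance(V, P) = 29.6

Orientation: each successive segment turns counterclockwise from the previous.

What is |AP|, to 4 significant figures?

26.62

M is at the origin; MT runs at -65.4° with length 22.9, so T = (9.533, -20.82). MT ⟂ TA, so TA runs at 24.60°; with |TA| = 15.3, A = (23.44, -14.45). ∠TAB = 88.2° gives AB at 116.4° from the x-axis; with |AB| = 23.9, B = (12.82, 6.955). ∠ABL = 73.9° gives BL at -137.5° from the x-axis; with |BL| = 9.6, L = (5.739, 0.4694). BL ⟂ LV, so LV runs at -47.50°; with |LV| = 23.4, V = (21.55, -16.78). ∠LVP = 88.9° gives VP at 43.60° from the x-axis; with |VP| = 29.6, P = (42.98, 3.630). Then |AP| = |P − A| = 26.62.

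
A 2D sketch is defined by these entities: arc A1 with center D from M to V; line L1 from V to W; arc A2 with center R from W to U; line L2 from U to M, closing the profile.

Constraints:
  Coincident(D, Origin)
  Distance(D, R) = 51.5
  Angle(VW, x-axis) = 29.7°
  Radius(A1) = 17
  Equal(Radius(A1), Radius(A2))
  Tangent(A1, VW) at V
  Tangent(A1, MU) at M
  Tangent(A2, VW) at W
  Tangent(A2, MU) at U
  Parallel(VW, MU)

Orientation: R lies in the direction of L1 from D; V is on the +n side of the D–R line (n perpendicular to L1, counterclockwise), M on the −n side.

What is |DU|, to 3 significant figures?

54.2

The slot axis is L1's direction at 29.7°, so u = (cos 29.7°, sin 29.7°) = (0.869, 0.495) and n = (−sin 29.7°, cos 29.7°) = (-0.495, 0.869). D is at the origin and R lies 51.5 along u from D, so R = 51.5·u = (44.7, 25.5). Tangency of A1 to both parallel lines with radius 17.0 puts V and M at D ± 17.0·n: V = (-8.42, 14.8), M = (8.42, -14.8). Equal radii place W and U the same way about R: W = R + 17.0·n = (36.3, 40.3), U = R − 17.0·n = (53.2, 10.7). Then |DU| = |U − D| = 54.2.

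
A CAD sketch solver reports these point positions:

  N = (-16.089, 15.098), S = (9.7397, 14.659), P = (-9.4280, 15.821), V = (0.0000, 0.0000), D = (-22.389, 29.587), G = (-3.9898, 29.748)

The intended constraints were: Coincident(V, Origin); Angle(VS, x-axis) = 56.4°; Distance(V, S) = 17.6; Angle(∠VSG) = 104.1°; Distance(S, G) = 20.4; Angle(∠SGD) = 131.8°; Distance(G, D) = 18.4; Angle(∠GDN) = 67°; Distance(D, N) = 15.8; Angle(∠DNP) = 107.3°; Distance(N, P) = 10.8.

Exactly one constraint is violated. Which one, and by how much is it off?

Distance(N, P) = 10.8 — off by 4.10.

V = (0.00, 0.00) ✓; VS at 56.40° ✓; |VS| = 17.60 ✓; ∠VSG = 104.1° ✓; |SG| = 20.40 ✓; ∠SGD = 131.8° ✓; |GD| = 18.40 ✓; ∠GDN = 67.00° ✓; |DN| = 15.80 ✓; ∠DNP = 107.3° ✓; |NP| = 6.700 ✗.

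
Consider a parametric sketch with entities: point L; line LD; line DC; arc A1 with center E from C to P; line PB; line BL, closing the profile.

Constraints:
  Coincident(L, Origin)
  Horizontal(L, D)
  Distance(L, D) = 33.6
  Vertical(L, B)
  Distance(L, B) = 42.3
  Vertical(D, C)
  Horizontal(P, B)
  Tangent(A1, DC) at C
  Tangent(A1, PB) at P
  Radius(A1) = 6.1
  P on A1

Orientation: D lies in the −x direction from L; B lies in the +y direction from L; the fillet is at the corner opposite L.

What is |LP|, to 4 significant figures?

50.45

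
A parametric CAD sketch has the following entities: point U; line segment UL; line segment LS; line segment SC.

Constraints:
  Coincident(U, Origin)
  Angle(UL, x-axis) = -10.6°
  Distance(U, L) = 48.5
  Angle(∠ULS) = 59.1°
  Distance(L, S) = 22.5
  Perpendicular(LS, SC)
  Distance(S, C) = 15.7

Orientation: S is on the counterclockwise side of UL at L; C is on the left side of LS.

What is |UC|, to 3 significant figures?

26.0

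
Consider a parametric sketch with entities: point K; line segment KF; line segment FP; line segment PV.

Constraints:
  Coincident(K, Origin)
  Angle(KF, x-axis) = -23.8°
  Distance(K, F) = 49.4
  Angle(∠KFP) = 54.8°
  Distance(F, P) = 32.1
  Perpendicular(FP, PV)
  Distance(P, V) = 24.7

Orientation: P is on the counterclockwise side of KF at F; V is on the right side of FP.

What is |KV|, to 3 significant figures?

65.2

K is at the origin; KF runs at -23.8° with length 49.4, so F = 49.4·(cos -23.8°, sin -23.8°) = (45.2, -19.9). ∠KFP = 54.8°, so FP runs at -23.8° + (180° − 54.8°) = 101° from the x-axis; with |FP| = 32.1, P = F + 32.1·(cos 101°, sin 101°) = (38.9, 11.5). FP ⟂ PV; with |PV| = 24.7 on the right of FP, V = P + 24.7·(0.980, 0.198) = (63.1, 16.4). Then |KV| = |V − K| = 65.2.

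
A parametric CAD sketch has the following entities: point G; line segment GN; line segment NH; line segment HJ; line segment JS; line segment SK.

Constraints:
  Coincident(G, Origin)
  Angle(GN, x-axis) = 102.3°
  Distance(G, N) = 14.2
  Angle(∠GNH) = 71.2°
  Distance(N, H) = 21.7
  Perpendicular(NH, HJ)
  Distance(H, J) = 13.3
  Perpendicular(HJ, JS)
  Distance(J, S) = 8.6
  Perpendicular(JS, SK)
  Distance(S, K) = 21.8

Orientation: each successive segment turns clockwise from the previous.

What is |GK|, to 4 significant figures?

23.54

G is at the origin; GN runs at 102.3° with length 14.2, so N = (-3.025, 13.87). ∠GNH = 71.2° gives NH at -6.500° from the x-axis; with |NH| = 21.7, H = (18.54, 11.42). NH is perpendicular to HJ, so HJ runs at -96.50°; with |HJ| = 13.3, J = (17.03, -1.797). HJ is perpendicular to JS, so JS runs at 173.5°; with |JS| = 8.6, S = (8.485, -0.8234). The perpendicularity gives SK at right angles to JS, so SK runs at 83.50°; with |SK| = 21.8, K = (10.95, 20.84). Then |GK| = |K − G| = 23.54.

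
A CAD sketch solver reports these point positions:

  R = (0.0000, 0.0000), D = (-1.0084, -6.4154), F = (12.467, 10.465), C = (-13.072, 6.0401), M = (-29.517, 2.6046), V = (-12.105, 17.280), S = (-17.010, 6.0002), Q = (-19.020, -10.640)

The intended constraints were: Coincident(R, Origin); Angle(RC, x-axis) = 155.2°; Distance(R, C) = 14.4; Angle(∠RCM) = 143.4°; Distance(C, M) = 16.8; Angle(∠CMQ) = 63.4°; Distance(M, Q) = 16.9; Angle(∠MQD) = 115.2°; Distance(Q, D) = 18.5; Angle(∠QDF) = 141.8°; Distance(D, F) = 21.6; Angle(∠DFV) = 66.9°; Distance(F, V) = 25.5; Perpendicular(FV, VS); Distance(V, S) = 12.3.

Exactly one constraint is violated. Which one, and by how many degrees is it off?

Perpendicular(FV, VS) — off by 8.00°.

R = (0.00, 0.00) ✓; RC at 155.2° ✓; |RC| = 14.40 ✓; ∠RCM = 143.4° ✓; |CM| = 16.80 ✓; ∠CMQ = 63.40° ✓; |MQ| = 16.90 ✓; ∠MQD = 115.2° ✓; |QD| = 18.50 ✓; ∠QDF = 141.8° ✓; |DF| = 21.60 ✓; ∠DFV = 66.90° ✓; |FV| = 25.50 ✓; ∠(FV, VS) = 82.00° ✗; |VS| = 12.30 ✓.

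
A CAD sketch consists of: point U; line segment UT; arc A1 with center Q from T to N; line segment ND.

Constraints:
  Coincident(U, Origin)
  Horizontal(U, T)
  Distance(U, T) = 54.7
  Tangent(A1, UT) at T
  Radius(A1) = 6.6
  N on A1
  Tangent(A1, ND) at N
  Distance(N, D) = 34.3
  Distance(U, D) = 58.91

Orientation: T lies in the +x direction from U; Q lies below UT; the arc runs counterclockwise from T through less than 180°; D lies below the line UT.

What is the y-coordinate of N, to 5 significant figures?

-5.7087

U is at the origin; U and T share the same y with |UT| = 54.7 and T on the +x side, so T = (54.700, 0.0000). Tangency of A1 to UT means the radius QT is perpendicular to UT, so Q = T + (0, -6.6) = (54.700, -6.6000). Since QN ⟂ ND (tangency), |QD| = √(6.6² + 34.3²) = 34.929 regardless of where N sits on A1. So D lies on both circle(U, 58.91) and circle(Q, 34.929); the below-UT intersection is D = (43.529, -39.695). N is the foot of the tangent from D: N = (48.160, -5.7087).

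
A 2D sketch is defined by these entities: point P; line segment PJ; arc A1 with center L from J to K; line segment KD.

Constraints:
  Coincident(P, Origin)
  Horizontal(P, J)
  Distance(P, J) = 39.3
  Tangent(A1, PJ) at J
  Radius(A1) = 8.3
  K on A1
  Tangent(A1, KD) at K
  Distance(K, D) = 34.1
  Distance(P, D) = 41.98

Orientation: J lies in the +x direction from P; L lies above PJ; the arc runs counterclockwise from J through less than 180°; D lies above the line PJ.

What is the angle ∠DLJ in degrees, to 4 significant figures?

145.5°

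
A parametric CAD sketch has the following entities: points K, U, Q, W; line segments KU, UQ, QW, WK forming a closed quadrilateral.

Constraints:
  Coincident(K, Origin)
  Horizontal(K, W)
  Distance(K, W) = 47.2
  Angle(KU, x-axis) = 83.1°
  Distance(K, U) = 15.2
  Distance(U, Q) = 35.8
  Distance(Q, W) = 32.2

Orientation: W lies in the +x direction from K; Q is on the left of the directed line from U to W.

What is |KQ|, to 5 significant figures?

45.502

K is at the origin; K and W share the same y with |KW| = 47.2 and W in +x, so W = (47.2, 0). KU runs at 83.1° with |KU| = 15.2, so U = (1.8261, 15.090). Q is determined by |UQ| = 35.8 and |QW| = 32.2 together: it lies at the intersection of circle(U, 35.8) and circle(W, 32.2). With |UW| = 47.817, the foot of the radical line on UW is 26.468 from U and the perpendicular offset is √(35.8² − 26.468²) = 24.105. Taking the left-of-UW solution: Q = (34.549, 29.611).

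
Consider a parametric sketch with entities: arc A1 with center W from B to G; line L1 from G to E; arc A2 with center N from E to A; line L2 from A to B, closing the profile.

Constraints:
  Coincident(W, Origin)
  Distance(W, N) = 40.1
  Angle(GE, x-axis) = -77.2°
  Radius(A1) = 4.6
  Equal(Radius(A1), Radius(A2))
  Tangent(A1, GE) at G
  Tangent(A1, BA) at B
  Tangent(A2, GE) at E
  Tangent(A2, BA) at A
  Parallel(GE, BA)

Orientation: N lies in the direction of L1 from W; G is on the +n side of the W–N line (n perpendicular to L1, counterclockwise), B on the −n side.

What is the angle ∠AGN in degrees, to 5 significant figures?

6.3776°

The slot axis is L1's direction at -77.2°, so u = (cos -77.2°, sin -77.2°) = (0.22155, -0.97515) and n = (−sin -77.2°, cos -77.2°) = (0.97515, 0.22155). W is at the origin and N lies 40.1 along u from W, so N = 40.1·u = (8.8841, -39.103). Tangency of A1 to both parallel lines with radius 4.6 puts G and B at W ± 4.6·n: G = (4.4857, 1.0191), B = (-4.4857, -1.0191). Equal radii place E and A the same way about N: E = N + 4.6·n = (13.370, -38.084), A = N − 4.6·n = (4.3984, -40.123). Then cos ∠AGN = GA·GN / (|GA||GN|), giving 6.3776°.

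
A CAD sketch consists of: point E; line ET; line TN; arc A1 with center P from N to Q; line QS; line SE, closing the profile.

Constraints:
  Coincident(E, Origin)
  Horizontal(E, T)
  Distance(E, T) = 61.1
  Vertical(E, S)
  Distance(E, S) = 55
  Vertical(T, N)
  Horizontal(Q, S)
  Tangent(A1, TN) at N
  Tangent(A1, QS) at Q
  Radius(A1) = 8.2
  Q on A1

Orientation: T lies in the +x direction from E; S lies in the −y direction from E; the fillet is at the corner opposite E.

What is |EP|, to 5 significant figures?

70.630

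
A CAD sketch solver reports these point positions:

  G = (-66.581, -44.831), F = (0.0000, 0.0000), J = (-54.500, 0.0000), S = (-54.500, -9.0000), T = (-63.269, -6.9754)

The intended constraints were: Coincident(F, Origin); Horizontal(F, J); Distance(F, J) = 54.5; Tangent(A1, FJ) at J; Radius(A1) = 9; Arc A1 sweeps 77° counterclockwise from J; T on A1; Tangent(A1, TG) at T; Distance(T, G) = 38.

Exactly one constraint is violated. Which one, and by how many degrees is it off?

Tangent(A1, TG) at T — off by 8.00°.

F = (0.00, 0.00) ✓; F.y = 0.00, J.y = 0.00 ✓; |FJ| = 54.50 ✓; ∠(SJ, JF) = 90.00° ✓; |SJ| = 9.000 ✓; bearing(S→T) − bearing(S→J) = 77.00° ✓; |ST| = 9.000 ✓; ∠(ST, TG) = 82.00° ✗; |TG| = 38.00 ✓.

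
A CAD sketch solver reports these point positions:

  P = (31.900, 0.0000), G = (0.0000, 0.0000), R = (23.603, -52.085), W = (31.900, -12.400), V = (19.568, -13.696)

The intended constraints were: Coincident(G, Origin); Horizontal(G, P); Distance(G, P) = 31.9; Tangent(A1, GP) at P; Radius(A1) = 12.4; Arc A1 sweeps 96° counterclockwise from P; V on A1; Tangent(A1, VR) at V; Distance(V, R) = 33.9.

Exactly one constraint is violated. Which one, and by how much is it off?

Distance(V, R) = 33.9 — off by 4.70.

G = (0.00, 0.00) ✓; G.y = 0.00, P.y = 0.00 ✓; |GP| = 31.90 ✓; ∠(WP, PG) = 90.00° ✓; |WP| = 12.40 ✓; bearing(W→V) − bearing(W→P) = 96.00° ✓; |WV| = 12.40 ✓; ∠(WV, VR) = 90.00° ✓; |VR| = 38.60 ✗.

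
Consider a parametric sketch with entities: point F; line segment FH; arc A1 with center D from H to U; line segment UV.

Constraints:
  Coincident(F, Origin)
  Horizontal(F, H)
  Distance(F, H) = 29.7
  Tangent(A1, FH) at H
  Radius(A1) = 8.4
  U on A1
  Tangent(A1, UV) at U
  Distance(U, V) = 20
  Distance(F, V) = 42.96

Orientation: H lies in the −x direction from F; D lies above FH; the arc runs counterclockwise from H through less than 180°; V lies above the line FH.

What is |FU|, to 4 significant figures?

25.16

Checks: |DU| = 8.400 ✓; ∠(DU, UV) = 90.00° ✓; |UV| = 20.00 ✓; |FV| = 42.96 ✓.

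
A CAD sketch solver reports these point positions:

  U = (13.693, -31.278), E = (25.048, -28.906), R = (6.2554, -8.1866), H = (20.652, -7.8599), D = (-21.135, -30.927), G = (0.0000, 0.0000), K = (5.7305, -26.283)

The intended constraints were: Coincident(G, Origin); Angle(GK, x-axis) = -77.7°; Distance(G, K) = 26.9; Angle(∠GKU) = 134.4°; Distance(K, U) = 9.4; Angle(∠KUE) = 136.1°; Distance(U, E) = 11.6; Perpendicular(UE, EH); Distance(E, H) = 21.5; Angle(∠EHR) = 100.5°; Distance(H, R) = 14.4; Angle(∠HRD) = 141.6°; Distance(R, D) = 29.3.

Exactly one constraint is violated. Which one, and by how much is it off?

Distance(R, D) = 29.3 — off by 6.30.

G = (0.00, 0.00) ✓; GK at -77.70° ✓; |GK| = 26.90 ✓; ∠GKU = 134.4° ✓; |KU| = 9.400 ✓; ∠KUE = 136.1° ✓; |UE| = 11.60 ✓; ∠(UE, EH) = 90.00° ✓; |EH| = 21.50 ✓; ∠EHR = 100.5° ✓; |HR| = 14.40 ✓; ∠HRD = 141.6° ✓; |RD| = 35.60 ✗.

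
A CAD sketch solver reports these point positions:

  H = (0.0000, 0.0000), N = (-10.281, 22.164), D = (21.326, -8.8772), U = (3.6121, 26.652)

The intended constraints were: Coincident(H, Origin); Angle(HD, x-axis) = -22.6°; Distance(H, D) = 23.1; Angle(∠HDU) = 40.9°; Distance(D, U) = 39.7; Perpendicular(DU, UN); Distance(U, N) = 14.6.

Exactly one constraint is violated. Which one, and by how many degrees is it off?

Perpendicular(DU, UN) — off by 8.60°.

H = (0.00, 0.00) ✓; HD at -22.60° ✓; |HD| = 23.10 ✓; ∠HDU = 40.90° ✓; |DU| = 39.70 ✓; ∠(DU, UN) = 81.40° ✗; |UN| = 14.60 ✓.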